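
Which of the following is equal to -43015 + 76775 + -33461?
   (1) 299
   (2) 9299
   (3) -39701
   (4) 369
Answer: 1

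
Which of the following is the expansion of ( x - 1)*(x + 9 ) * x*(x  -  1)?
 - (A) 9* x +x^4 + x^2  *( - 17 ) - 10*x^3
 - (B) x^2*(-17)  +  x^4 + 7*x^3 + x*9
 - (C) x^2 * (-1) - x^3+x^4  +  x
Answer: B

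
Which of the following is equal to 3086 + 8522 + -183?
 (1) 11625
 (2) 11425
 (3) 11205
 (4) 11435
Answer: 2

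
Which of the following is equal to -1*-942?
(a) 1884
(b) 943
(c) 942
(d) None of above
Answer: c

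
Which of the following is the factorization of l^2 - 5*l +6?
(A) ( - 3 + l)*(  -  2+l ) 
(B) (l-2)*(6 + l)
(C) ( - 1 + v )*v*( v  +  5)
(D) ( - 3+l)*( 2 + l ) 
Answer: A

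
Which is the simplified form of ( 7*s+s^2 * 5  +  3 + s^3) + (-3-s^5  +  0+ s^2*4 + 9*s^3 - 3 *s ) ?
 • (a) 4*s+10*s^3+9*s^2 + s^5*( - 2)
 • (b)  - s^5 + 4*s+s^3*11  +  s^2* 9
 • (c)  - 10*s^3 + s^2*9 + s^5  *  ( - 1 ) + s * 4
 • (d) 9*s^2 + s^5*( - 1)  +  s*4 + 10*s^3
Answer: d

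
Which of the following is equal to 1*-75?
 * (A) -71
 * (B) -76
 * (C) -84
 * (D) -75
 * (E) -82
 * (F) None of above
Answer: D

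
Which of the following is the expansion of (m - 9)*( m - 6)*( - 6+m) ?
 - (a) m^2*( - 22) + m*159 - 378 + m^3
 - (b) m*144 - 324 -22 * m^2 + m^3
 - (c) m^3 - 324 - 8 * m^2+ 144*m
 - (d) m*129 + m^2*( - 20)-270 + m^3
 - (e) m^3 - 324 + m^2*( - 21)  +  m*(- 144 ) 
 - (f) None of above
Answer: f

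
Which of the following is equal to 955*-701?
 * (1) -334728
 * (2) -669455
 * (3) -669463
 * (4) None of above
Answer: 2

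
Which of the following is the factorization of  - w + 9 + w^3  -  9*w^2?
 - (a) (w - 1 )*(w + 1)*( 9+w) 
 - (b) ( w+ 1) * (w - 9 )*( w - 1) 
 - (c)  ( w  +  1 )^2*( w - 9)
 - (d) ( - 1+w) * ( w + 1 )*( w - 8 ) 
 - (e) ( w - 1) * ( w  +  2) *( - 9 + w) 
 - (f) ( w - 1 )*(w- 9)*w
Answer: b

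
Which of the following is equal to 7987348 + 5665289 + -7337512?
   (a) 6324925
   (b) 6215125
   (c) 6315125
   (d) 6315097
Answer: c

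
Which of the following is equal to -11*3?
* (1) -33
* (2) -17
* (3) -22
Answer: 1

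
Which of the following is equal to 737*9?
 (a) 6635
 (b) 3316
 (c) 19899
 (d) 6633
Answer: d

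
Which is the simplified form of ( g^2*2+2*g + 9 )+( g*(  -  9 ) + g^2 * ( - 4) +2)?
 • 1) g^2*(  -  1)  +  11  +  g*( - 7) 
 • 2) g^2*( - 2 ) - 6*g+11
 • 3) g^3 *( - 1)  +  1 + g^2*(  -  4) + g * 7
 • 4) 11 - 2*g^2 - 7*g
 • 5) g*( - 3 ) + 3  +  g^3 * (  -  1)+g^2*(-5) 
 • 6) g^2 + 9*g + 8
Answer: 4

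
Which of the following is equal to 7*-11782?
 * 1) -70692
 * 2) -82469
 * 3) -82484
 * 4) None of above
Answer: 4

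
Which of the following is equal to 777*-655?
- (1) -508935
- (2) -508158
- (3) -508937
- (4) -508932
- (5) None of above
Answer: 1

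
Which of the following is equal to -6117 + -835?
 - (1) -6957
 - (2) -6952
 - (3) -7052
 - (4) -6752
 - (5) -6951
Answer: 2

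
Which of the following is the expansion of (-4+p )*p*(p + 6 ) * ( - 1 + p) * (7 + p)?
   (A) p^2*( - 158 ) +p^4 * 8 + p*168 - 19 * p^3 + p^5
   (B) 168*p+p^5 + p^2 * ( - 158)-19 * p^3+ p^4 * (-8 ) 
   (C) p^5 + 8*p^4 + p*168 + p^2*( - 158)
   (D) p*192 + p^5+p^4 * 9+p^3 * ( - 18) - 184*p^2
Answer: A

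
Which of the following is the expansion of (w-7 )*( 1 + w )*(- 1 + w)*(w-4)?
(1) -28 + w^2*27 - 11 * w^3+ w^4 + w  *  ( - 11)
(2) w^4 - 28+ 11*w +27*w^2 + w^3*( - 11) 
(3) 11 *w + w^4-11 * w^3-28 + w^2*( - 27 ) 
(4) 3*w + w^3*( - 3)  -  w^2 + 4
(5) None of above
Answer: 2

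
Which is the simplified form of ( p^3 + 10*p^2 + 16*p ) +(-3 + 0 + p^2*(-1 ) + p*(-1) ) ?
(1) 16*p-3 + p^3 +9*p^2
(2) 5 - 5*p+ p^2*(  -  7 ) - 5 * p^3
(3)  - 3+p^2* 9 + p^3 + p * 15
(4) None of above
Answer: 3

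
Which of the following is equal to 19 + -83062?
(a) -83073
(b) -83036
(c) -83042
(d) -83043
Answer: d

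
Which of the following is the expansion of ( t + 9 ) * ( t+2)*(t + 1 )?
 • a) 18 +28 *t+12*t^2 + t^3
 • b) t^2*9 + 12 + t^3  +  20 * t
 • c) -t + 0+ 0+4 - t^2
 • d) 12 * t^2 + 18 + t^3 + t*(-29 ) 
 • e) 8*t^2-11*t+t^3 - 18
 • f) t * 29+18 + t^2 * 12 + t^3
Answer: f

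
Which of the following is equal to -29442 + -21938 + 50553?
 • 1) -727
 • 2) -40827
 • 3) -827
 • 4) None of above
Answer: 3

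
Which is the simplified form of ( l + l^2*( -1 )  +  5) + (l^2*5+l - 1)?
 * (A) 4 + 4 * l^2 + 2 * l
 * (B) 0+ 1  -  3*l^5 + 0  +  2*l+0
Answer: A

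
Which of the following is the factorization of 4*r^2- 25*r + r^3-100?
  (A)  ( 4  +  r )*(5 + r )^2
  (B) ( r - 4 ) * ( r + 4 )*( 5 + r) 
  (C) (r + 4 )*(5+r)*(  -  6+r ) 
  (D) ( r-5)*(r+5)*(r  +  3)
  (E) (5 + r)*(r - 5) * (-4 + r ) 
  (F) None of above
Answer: F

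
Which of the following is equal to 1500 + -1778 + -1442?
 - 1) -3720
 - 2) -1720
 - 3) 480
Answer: 2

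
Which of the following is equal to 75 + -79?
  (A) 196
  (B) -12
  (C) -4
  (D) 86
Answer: C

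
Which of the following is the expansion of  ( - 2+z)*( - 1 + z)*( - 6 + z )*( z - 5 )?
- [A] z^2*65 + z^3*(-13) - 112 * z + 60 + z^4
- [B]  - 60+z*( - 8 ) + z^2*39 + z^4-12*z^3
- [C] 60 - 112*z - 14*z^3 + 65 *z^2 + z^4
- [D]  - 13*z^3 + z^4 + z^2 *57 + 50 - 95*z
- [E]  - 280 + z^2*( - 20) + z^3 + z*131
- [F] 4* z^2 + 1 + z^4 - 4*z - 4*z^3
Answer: C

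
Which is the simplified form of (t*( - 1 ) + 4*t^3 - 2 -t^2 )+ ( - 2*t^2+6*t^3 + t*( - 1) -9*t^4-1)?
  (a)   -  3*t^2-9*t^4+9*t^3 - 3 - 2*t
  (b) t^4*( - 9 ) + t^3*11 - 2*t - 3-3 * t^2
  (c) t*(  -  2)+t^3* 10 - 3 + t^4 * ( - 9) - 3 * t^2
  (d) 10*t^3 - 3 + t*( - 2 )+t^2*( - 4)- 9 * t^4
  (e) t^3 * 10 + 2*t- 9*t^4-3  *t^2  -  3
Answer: c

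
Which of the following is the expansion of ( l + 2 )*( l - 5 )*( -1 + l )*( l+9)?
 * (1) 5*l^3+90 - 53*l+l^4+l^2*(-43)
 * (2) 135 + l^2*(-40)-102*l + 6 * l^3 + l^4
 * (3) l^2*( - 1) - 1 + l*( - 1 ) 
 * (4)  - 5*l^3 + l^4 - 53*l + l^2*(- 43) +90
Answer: 1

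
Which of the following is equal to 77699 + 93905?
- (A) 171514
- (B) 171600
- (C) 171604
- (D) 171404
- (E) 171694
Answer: C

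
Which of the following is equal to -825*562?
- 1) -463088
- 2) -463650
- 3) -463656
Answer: 2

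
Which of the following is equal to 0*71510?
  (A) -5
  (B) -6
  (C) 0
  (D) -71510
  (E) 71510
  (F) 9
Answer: C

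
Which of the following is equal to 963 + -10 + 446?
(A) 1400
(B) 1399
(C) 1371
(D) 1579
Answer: B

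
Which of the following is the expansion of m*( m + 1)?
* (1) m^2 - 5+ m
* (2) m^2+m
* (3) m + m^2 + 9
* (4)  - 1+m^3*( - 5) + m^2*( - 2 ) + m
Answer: 2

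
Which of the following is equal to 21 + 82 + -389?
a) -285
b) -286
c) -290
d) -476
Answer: b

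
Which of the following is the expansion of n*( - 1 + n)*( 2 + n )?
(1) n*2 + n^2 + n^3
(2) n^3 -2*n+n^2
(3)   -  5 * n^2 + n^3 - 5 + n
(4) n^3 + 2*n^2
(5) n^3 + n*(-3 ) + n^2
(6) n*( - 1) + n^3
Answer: 2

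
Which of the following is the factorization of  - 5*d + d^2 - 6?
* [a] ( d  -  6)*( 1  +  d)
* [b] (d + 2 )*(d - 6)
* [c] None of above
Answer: a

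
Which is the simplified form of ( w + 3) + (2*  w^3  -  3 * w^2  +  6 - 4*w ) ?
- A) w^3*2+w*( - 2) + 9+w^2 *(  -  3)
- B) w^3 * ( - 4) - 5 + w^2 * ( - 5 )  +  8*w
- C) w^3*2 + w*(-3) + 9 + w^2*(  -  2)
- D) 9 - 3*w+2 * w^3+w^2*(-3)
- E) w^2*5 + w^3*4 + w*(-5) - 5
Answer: D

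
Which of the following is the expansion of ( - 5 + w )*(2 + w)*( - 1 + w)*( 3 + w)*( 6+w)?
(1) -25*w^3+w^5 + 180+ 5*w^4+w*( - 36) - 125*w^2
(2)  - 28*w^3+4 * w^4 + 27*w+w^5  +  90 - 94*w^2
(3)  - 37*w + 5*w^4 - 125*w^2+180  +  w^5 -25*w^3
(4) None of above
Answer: 1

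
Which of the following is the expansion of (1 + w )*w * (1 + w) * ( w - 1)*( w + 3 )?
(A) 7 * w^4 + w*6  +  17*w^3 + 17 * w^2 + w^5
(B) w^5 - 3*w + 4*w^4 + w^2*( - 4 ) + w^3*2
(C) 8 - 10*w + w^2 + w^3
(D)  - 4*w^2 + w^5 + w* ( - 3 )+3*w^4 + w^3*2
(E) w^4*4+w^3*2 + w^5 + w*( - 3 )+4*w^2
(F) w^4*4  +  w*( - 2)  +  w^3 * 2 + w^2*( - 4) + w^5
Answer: B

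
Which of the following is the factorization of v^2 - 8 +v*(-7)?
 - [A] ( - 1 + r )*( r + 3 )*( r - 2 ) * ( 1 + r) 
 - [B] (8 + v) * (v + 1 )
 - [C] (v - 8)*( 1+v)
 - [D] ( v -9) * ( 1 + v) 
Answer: C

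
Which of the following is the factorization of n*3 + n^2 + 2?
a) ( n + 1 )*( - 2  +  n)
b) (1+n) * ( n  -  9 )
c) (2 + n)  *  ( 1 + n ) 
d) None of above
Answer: c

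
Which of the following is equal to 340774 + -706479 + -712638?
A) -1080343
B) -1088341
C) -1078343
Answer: C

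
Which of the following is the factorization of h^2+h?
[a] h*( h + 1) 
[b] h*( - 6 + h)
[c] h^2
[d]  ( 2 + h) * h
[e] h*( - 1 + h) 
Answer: a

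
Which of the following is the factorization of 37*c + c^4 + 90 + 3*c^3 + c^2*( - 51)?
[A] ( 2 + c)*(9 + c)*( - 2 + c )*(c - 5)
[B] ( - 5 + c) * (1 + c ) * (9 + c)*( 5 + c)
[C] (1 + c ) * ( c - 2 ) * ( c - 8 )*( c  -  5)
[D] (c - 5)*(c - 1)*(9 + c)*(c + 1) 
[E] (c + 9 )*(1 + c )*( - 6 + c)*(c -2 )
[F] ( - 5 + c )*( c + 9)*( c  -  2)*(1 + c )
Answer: F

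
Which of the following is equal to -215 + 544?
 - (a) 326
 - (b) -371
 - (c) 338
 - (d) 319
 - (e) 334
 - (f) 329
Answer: f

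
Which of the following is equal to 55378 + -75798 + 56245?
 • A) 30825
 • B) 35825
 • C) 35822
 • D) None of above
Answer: B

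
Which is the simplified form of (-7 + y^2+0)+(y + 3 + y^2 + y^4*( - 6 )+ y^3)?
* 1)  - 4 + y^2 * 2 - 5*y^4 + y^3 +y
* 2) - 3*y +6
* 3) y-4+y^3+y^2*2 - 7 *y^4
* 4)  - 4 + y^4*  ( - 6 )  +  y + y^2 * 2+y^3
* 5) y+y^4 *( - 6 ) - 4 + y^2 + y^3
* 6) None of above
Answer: 4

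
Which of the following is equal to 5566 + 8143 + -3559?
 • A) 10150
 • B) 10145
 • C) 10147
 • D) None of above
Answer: A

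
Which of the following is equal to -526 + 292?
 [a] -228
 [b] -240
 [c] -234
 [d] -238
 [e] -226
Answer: c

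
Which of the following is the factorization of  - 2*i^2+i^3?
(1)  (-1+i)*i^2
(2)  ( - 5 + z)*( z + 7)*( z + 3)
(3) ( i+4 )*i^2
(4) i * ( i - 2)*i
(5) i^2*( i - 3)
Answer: 4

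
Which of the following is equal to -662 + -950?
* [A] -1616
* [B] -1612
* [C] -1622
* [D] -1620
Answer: B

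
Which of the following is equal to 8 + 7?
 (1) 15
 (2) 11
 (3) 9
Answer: 1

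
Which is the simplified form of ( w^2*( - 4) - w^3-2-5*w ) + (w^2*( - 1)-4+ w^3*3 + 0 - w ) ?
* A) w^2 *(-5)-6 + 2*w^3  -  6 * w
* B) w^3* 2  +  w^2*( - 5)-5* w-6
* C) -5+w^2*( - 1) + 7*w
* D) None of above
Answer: A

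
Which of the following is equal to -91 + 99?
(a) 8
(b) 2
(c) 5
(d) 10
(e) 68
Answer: a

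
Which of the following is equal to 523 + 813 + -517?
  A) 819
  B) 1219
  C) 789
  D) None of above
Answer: A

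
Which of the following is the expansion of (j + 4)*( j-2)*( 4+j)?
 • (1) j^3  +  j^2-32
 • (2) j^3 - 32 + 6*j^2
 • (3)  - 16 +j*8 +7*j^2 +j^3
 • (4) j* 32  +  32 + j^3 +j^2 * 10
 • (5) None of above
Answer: 2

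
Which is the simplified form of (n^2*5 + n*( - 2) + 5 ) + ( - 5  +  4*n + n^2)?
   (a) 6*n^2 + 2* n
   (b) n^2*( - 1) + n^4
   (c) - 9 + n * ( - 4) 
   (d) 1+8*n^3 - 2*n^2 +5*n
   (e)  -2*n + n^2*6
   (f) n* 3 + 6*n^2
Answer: a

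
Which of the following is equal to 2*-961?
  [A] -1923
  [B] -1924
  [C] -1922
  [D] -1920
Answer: C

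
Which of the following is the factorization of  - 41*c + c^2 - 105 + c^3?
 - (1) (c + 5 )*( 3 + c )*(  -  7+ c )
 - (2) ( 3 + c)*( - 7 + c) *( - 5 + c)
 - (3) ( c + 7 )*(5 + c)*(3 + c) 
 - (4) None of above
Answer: 1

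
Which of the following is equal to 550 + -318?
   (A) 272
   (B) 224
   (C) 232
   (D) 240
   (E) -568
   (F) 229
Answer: C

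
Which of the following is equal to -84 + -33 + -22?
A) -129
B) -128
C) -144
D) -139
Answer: D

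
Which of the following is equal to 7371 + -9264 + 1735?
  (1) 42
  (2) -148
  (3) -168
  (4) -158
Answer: 4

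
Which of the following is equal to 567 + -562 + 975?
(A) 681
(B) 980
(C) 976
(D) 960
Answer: B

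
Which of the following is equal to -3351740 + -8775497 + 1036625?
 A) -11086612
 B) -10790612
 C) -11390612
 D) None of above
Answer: D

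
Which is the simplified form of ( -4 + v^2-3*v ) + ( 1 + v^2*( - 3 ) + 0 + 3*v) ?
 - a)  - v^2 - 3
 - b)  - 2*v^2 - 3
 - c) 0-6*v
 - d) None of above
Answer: b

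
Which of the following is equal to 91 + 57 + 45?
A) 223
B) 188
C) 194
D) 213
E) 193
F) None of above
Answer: E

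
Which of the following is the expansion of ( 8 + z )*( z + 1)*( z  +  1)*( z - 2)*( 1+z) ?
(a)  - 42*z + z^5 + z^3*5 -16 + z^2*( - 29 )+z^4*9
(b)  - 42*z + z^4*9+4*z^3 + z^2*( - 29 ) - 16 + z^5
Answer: a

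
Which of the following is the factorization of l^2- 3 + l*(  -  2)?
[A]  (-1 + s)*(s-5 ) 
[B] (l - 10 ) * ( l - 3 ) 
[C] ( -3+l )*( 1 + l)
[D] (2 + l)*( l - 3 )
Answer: C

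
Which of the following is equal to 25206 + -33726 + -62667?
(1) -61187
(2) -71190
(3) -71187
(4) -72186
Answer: 3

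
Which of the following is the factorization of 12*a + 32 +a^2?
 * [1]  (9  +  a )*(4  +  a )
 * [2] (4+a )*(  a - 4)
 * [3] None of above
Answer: 3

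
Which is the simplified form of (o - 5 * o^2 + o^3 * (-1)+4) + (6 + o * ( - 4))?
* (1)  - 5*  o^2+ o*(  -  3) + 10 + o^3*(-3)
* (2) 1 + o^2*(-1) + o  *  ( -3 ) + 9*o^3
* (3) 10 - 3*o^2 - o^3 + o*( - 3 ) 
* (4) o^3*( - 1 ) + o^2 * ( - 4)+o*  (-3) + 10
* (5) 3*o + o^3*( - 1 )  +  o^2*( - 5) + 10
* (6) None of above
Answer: 6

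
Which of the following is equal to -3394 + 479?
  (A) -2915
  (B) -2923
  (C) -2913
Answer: A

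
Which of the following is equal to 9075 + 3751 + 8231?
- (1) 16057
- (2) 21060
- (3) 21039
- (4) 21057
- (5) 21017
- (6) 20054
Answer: 4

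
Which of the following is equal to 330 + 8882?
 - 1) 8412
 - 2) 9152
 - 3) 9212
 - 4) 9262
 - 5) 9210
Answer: 3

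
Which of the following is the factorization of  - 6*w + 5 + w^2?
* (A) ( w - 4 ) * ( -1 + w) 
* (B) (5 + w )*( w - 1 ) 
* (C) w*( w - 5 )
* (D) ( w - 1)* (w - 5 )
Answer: D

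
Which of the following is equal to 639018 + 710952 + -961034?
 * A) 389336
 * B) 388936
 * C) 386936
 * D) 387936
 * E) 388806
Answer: B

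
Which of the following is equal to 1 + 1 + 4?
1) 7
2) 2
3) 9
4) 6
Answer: 4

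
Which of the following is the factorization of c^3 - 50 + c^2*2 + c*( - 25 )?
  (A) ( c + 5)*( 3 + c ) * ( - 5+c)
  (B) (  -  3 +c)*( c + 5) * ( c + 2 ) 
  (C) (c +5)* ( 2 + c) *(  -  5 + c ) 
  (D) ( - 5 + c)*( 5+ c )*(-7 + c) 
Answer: C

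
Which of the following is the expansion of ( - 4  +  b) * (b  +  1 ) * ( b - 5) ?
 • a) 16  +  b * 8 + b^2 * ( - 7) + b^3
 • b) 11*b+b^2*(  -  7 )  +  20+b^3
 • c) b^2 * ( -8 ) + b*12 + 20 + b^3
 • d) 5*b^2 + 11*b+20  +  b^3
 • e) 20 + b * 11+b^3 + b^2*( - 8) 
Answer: e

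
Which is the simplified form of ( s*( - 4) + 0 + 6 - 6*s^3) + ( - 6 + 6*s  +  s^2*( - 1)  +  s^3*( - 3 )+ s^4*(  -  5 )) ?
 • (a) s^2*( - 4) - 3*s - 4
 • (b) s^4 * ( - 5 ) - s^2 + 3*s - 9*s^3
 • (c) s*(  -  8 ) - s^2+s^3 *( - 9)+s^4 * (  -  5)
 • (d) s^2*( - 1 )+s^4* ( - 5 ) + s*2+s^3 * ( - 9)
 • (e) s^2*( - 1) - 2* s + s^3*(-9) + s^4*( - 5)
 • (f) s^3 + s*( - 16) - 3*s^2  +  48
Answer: d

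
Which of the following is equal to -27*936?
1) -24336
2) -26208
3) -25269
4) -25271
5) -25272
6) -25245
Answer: 5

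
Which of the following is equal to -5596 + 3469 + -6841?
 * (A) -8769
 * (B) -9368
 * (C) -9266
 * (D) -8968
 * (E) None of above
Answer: D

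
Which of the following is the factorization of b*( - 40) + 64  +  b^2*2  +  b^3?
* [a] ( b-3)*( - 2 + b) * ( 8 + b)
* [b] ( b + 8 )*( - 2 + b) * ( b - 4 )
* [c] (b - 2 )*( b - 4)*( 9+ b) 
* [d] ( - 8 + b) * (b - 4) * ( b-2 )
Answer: b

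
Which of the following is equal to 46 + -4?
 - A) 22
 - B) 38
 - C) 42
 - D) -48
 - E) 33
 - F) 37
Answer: C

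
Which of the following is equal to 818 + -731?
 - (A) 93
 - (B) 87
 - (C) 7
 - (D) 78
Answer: B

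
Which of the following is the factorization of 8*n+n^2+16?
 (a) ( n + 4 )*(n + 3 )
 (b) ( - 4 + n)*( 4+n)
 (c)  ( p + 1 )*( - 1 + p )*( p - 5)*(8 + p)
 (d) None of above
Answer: d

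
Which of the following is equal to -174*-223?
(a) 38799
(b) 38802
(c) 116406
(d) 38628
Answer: b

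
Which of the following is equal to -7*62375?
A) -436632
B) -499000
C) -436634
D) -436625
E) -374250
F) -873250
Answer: D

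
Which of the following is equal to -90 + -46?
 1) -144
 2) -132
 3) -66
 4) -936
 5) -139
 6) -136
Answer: 6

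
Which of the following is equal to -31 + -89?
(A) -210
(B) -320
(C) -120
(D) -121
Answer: C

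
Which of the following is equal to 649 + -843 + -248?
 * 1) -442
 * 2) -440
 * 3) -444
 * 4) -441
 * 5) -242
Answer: 1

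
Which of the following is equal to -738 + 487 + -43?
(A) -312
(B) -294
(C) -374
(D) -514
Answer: B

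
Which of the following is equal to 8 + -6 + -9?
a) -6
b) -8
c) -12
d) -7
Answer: d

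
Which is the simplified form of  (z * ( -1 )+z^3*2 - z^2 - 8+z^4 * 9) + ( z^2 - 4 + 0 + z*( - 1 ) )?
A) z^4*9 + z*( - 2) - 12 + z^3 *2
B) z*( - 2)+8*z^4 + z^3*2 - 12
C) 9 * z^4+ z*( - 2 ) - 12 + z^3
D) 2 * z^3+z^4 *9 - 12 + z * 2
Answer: A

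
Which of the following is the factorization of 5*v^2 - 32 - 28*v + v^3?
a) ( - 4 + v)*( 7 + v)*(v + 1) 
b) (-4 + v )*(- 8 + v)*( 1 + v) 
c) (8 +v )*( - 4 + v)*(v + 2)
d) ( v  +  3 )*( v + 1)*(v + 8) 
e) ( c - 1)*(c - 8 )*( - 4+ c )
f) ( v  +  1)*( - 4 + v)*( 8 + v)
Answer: f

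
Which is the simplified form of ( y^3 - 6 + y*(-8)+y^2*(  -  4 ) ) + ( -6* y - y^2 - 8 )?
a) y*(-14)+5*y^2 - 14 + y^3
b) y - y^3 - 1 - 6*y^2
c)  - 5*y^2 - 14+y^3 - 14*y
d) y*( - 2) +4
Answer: c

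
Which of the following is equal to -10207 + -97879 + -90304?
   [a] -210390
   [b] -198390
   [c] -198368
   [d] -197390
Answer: b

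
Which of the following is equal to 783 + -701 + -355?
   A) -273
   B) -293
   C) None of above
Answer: A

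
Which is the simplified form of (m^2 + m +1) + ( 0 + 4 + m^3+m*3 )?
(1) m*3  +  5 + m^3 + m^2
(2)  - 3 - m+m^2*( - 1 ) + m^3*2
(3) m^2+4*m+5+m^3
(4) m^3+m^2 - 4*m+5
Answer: 3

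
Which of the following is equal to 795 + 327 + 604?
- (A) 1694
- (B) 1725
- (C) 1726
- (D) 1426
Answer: C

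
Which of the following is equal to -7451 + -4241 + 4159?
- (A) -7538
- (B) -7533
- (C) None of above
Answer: B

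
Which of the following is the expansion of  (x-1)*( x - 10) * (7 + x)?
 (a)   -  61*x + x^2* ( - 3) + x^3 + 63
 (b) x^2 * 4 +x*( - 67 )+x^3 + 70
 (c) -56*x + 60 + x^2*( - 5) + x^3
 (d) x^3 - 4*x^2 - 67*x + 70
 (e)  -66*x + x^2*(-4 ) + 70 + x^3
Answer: d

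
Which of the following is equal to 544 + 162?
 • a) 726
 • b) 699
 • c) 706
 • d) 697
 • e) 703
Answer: c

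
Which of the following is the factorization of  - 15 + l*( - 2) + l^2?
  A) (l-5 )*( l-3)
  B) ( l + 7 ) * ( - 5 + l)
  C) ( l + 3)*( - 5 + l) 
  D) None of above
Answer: C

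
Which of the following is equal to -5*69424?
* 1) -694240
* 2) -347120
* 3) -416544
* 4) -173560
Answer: 2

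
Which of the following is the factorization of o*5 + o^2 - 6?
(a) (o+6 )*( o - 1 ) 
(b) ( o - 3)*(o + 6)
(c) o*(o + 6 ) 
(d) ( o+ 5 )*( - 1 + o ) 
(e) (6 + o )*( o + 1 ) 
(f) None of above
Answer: a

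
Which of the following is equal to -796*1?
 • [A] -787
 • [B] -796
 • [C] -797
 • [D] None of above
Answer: B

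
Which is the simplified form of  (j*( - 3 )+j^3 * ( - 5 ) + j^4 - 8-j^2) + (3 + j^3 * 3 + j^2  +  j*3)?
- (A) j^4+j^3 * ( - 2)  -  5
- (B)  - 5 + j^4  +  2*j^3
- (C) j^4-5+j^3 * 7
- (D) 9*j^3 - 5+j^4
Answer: A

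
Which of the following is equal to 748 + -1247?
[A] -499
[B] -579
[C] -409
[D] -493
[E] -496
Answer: A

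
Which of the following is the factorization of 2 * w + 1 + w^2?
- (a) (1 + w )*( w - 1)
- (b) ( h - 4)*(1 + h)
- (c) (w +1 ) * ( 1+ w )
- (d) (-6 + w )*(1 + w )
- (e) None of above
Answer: c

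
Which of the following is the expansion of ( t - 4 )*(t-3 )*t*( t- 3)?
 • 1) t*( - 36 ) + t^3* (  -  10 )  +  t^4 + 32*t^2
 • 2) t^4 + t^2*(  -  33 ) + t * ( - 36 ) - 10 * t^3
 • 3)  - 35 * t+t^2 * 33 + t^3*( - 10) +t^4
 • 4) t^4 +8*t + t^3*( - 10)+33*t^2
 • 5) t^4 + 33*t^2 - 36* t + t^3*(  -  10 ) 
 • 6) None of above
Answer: 5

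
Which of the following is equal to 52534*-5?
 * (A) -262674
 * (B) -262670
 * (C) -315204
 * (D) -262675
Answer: B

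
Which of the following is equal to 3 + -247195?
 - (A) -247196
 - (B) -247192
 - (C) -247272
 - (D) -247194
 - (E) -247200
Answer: B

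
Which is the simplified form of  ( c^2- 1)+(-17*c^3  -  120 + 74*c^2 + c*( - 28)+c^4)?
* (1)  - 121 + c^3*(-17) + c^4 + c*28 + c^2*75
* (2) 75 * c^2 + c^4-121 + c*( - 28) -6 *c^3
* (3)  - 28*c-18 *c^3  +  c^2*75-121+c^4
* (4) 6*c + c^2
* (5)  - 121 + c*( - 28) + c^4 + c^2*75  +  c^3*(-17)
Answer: 5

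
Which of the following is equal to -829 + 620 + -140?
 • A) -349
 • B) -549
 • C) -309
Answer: A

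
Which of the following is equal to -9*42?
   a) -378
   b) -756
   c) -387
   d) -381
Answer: a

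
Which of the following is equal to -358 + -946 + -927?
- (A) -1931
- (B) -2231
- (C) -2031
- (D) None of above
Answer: B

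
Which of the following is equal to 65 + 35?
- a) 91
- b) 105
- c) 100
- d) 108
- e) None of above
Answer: c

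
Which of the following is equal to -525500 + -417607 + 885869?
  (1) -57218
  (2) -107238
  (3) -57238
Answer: 3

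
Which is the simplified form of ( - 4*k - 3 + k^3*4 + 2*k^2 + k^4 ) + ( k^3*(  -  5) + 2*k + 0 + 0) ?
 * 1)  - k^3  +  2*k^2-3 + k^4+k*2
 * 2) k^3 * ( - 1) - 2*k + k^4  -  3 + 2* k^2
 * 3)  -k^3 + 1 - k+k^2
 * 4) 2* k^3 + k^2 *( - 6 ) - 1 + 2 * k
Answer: 2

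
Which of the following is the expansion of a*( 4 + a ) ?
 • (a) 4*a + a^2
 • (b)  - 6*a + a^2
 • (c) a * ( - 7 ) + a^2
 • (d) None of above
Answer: a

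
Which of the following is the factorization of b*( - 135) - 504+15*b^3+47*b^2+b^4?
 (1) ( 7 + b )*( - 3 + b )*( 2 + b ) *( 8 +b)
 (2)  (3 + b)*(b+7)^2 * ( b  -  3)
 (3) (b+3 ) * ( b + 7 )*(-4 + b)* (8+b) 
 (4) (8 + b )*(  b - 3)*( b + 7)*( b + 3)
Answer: 4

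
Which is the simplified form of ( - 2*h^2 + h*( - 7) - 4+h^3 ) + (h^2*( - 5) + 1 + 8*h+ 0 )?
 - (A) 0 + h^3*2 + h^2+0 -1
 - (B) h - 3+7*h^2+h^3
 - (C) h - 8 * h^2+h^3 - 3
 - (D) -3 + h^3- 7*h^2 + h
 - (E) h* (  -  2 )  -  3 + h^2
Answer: D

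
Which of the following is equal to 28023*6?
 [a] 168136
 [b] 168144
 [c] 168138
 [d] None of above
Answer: c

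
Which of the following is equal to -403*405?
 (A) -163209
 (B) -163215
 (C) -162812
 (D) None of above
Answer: B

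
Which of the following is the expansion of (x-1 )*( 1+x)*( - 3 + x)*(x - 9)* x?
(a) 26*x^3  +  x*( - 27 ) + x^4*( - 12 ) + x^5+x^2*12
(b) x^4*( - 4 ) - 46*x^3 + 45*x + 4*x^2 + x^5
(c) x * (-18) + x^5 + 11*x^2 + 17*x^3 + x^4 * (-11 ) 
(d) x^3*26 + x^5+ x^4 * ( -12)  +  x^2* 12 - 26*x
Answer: a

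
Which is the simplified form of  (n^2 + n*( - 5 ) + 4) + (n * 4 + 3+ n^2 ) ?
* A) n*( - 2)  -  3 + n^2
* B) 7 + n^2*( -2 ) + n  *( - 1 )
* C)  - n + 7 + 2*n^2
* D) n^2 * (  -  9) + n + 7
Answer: C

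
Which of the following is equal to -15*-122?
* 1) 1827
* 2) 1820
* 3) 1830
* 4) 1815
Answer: 3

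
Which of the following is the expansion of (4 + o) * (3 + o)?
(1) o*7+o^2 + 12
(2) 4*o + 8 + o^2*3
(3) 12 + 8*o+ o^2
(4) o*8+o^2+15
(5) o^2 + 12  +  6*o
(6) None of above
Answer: 1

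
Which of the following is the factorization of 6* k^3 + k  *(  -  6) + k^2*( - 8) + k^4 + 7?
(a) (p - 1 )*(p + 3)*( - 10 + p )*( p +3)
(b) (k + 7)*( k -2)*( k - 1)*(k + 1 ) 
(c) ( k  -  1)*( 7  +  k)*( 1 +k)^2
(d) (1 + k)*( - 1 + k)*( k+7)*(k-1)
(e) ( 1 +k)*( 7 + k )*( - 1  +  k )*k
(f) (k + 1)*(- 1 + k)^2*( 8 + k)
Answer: d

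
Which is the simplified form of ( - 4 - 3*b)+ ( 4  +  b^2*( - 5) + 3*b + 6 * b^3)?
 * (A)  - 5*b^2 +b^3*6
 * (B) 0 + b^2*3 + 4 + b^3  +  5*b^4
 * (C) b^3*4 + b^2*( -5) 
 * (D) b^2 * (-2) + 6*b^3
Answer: A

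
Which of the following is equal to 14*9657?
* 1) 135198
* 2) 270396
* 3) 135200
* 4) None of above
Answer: 1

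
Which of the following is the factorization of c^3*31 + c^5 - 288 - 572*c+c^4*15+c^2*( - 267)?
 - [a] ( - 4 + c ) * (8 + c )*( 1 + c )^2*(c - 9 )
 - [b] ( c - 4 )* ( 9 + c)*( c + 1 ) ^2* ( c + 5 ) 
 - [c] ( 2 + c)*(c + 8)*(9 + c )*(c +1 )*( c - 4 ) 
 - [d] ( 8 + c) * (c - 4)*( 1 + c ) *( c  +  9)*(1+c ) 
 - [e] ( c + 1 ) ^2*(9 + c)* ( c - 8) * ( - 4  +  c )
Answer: d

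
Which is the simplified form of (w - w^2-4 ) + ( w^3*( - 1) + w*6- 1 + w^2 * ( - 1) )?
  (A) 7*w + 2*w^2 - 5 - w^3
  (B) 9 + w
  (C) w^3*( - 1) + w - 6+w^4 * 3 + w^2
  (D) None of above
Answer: D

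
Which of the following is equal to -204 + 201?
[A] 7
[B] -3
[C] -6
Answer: B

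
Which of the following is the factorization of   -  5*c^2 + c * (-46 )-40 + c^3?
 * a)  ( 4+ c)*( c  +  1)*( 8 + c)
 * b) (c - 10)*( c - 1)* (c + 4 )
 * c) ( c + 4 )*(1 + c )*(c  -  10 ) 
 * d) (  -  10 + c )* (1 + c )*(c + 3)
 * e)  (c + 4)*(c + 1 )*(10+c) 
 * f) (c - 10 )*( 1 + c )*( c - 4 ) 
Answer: c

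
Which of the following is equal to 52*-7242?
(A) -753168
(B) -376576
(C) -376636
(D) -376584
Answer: D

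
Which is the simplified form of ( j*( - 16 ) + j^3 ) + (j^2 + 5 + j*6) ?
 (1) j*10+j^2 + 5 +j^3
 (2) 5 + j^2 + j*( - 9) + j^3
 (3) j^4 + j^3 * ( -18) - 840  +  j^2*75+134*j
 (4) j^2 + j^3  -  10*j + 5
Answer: 4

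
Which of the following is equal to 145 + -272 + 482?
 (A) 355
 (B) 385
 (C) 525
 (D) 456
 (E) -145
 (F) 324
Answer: A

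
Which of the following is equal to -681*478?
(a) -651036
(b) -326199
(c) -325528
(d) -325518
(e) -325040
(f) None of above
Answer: d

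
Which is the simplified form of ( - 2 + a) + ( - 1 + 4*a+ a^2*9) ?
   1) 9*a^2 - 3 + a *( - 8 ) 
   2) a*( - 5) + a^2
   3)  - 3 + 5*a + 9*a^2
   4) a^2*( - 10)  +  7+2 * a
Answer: 3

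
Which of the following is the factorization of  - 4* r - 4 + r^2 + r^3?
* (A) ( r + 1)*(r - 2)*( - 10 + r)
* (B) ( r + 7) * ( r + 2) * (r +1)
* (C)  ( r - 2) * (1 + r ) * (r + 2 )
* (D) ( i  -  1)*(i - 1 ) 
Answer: C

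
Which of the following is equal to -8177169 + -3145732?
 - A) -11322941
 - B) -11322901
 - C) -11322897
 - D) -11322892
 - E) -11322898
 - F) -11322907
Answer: B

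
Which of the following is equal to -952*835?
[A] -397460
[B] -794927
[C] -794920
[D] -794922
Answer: C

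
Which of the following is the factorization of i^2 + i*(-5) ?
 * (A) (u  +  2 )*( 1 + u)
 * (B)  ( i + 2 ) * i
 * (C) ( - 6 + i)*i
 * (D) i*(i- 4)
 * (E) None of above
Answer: E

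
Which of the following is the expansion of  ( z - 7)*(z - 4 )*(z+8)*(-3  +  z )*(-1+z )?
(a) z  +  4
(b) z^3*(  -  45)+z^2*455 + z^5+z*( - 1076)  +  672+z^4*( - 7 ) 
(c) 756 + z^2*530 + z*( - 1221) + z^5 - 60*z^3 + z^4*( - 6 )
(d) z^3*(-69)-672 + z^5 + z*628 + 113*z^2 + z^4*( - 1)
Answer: b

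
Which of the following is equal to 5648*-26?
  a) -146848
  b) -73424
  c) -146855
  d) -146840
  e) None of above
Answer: a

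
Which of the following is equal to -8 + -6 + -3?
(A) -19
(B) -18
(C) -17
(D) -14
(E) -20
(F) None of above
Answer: C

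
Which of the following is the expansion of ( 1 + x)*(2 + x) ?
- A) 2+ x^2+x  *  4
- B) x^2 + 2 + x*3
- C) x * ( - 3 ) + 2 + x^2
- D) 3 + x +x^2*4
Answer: B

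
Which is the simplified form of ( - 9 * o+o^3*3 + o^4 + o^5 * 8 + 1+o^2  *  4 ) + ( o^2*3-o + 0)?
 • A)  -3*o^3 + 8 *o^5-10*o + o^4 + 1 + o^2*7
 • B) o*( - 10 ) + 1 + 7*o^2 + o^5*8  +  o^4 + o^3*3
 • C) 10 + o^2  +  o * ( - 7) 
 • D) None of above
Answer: B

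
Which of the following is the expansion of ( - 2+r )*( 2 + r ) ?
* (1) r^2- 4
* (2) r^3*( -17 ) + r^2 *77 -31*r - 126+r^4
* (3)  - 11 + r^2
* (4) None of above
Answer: 1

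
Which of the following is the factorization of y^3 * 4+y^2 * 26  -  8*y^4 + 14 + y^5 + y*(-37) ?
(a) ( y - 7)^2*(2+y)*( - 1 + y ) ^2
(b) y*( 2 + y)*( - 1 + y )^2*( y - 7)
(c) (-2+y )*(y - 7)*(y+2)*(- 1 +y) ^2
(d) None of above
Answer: d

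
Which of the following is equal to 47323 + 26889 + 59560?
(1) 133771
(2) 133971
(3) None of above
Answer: 3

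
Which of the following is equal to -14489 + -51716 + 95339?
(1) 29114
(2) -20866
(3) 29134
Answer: 3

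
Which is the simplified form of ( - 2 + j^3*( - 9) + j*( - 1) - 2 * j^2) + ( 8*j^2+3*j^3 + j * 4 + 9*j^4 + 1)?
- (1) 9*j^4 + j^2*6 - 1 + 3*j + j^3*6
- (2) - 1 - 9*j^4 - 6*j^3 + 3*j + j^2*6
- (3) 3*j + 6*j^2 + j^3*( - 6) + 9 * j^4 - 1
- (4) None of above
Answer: 3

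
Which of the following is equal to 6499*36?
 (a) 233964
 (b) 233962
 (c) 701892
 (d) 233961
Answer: a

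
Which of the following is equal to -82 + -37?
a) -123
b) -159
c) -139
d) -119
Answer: d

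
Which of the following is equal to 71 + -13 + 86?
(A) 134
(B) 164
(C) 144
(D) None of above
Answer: C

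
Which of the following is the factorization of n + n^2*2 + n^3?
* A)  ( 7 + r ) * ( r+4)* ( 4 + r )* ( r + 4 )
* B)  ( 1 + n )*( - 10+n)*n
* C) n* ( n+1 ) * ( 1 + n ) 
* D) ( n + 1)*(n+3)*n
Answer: C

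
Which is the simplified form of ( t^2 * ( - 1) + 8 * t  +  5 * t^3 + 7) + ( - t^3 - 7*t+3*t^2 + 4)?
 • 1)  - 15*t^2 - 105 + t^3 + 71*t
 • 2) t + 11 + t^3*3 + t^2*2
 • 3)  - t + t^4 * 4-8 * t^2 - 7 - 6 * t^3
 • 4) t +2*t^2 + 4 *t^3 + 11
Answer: 4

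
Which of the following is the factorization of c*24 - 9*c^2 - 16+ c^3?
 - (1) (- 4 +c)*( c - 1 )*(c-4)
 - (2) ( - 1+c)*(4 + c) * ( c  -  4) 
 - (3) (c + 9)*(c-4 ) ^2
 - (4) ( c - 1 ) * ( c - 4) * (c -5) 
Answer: 1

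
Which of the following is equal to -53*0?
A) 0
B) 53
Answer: A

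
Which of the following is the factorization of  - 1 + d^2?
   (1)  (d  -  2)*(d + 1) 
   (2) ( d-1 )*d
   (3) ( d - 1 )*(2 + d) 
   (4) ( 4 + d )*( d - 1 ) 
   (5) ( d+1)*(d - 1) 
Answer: 5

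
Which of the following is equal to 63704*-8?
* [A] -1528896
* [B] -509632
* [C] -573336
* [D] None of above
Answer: B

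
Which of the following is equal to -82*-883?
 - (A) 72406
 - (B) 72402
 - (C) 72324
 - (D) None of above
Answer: A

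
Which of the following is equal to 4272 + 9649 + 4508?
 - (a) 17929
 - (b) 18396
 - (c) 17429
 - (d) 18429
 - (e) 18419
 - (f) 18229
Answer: d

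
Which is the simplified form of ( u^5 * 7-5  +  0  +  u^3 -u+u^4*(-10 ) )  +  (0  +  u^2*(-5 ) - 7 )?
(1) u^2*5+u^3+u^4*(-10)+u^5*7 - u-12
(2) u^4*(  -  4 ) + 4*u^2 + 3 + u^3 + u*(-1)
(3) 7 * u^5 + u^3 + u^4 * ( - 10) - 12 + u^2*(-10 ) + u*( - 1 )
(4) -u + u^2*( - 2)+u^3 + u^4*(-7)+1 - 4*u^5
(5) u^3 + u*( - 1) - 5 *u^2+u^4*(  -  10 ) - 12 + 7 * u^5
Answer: 5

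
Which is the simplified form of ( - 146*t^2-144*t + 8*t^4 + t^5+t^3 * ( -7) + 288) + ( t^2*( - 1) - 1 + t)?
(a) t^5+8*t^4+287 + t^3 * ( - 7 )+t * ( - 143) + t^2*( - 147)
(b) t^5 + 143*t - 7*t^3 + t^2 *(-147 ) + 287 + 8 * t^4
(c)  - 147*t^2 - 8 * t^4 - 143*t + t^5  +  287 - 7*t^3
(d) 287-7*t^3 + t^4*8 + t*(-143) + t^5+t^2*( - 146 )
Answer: a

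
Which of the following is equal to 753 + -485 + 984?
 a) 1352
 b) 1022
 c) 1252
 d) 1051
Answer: c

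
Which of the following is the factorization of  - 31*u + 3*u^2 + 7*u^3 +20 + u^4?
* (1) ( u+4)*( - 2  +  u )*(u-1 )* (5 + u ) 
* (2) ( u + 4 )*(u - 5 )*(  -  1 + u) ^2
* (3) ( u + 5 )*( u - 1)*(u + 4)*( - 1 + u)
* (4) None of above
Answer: 3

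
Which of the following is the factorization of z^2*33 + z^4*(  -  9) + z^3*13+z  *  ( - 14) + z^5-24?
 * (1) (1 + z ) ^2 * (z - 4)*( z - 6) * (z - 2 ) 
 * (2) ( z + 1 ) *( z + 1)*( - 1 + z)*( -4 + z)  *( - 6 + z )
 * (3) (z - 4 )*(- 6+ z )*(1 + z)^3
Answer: 2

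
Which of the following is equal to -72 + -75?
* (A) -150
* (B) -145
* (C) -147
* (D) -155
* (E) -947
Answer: C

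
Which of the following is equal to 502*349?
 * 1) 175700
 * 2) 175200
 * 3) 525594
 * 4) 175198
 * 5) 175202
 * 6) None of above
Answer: 4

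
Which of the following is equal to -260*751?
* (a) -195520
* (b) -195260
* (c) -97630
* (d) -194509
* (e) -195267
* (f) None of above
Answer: b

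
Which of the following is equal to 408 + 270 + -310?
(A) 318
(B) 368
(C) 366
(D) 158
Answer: B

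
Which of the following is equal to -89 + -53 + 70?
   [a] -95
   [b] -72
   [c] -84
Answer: b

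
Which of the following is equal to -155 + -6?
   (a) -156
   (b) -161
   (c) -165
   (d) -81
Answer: b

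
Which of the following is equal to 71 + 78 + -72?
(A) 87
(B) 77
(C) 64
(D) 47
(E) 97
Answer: B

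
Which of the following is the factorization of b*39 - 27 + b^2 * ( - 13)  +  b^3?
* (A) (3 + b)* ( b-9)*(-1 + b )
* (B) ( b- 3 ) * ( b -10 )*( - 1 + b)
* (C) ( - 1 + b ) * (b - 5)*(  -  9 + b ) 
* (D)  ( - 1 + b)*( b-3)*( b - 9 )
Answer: D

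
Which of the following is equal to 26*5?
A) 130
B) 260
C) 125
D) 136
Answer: A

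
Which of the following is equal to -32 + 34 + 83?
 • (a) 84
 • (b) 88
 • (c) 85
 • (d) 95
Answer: c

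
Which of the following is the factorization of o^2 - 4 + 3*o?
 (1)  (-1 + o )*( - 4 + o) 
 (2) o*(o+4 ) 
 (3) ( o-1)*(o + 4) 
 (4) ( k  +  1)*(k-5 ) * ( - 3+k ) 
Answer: 3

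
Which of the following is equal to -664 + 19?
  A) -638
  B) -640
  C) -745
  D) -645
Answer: D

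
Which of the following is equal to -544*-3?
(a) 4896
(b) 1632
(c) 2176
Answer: b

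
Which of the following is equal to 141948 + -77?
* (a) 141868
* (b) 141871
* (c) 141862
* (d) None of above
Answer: b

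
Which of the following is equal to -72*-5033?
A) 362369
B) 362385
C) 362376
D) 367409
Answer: C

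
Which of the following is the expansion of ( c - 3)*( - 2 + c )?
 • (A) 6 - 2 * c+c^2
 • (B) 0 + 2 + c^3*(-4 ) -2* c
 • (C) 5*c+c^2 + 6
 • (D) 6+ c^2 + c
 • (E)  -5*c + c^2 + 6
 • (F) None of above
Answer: E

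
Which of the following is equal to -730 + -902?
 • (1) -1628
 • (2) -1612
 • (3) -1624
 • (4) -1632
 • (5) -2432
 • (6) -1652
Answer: 4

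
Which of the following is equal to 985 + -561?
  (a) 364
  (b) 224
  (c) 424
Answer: c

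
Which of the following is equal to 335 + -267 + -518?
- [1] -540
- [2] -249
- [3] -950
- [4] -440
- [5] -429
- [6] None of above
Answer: 6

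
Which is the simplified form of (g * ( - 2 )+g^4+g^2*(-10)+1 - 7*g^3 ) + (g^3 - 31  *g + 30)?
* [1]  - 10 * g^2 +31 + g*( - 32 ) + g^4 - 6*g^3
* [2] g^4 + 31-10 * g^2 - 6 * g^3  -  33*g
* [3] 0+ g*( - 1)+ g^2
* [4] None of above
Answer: 2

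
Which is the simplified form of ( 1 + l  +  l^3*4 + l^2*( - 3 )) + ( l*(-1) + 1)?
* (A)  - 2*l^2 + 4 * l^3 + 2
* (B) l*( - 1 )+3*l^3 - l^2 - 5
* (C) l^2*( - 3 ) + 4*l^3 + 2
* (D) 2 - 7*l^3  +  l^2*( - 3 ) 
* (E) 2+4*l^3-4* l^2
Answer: C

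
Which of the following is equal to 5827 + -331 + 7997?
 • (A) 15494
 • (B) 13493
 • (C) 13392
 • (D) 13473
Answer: B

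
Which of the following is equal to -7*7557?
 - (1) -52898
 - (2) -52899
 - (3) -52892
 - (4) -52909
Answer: 2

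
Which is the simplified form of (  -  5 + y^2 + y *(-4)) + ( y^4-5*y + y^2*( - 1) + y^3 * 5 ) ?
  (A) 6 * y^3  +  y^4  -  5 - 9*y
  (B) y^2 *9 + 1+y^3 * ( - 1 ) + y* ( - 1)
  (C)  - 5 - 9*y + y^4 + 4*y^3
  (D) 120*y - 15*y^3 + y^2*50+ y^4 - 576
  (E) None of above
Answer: E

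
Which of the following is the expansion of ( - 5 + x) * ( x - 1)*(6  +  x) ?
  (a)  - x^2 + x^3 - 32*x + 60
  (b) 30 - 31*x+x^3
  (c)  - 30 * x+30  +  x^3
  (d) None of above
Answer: b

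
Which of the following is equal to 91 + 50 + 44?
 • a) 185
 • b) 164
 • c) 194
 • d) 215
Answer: a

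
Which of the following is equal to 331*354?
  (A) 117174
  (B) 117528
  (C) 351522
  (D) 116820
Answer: A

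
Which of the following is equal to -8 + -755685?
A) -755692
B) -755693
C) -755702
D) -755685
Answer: B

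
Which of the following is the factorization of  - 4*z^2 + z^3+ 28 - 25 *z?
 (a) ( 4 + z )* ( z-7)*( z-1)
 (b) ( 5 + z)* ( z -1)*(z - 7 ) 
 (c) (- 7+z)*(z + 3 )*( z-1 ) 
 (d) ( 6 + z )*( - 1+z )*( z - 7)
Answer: a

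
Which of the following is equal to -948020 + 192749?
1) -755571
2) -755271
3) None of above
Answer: 2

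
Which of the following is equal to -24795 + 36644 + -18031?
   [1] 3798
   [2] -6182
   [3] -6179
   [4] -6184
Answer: 2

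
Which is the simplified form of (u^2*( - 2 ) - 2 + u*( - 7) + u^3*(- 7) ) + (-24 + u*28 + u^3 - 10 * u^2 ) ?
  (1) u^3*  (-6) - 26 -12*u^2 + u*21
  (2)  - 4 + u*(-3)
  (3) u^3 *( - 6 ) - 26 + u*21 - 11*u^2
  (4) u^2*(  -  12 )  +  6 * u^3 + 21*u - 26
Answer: 1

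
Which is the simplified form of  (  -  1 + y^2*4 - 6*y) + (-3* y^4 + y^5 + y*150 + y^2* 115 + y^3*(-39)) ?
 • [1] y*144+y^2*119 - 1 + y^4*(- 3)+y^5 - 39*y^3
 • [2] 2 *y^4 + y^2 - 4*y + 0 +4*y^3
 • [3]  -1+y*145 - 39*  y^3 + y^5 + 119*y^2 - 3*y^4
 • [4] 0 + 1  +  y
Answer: 1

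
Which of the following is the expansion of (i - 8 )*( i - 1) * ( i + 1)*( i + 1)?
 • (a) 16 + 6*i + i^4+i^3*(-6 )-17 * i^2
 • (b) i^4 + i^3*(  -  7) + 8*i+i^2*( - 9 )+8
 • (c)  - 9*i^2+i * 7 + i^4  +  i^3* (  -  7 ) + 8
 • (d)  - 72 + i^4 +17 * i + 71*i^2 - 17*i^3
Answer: c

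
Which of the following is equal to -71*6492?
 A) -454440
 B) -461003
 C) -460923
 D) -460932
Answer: D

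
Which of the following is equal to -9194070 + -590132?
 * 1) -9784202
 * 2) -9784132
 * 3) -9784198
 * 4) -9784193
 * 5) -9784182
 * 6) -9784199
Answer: 1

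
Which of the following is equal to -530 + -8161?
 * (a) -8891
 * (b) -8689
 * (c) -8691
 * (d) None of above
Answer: c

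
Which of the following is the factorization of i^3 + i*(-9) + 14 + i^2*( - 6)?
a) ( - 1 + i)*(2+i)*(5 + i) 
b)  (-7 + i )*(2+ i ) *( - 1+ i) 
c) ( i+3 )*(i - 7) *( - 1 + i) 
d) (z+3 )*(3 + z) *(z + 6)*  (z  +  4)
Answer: b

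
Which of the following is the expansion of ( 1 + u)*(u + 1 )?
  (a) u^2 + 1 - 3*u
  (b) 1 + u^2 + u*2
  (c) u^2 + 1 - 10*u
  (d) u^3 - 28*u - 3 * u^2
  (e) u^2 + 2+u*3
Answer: b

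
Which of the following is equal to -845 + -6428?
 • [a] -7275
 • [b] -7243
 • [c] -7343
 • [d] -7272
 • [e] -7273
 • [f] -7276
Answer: e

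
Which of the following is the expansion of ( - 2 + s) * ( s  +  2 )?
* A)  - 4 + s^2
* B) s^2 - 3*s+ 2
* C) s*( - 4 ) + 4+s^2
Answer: A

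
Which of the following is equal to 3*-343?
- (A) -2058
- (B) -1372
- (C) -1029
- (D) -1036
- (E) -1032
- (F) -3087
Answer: C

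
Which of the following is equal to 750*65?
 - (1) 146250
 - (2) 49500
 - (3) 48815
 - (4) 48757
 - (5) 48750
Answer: 5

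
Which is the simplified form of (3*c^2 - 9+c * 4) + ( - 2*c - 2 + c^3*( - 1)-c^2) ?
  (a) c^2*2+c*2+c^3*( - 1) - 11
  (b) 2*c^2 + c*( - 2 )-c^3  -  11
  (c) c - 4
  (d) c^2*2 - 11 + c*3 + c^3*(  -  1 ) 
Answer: a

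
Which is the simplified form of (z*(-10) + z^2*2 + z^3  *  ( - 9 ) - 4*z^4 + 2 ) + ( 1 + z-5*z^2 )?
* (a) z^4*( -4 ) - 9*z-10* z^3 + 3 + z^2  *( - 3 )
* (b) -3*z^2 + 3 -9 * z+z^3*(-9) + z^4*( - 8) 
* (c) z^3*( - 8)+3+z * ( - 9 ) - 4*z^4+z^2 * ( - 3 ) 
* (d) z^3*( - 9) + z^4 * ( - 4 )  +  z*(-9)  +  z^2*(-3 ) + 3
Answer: d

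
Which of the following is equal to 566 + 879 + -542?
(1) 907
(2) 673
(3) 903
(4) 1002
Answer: 3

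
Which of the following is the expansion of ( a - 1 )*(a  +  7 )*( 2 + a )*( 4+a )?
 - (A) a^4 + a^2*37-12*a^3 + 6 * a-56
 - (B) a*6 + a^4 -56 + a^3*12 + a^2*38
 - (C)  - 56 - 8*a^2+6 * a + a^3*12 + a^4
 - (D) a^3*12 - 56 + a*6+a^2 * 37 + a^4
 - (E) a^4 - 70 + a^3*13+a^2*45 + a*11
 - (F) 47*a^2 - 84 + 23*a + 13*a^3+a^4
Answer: D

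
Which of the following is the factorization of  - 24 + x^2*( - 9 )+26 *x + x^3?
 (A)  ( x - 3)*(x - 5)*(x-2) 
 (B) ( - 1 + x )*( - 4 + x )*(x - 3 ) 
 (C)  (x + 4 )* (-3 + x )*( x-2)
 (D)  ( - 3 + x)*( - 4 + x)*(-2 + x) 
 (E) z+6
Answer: D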